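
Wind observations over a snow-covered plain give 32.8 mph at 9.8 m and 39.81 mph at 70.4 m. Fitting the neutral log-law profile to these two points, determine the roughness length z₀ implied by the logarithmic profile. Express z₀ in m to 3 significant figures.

Log law: V(z) ∝ ln(z/z₀). With r = V₁/V₂ = 32.8/39.81 = 0.82391,
r · ln(z₂/z₀) = ln(z₁/z₀) ⇒ ln z₀ = (ln z₁ − r·ln z₂)/(1 − r)
ln z₀ = (2.28238 − 0.82391×4.25419) / 0.17609 = -6.9438
z₀ = exp(-6.9438) = 0.0009646 m

z₀ ≈ 0.000965 m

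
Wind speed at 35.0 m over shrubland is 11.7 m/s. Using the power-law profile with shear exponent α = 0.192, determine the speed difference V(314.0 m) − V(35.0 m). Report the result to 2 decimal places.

Power law: V₂ = V₁ · (z₂/z₁)^α = 11.7 × (8.9714)^0.192 = 17.8293 m/s
ΔV = 17.8293 − 11.7 = 6.1293 m/s

6.13 m/s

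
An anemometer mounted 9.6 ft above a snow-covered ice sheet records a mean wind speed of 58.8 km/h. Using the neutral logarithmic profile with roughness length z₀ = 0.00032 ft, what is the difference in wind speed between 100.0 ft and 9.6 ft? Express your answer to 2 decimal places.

13.37 km/h

Log law: V₂ = V₁ · ln(z₂/z₀)/ln(z₁/z₀) = 58.8 × 12.6524/10.3090 = 72.1663 km/h
ΔV = 72.1663 − 58.8 = 13.3663 km/h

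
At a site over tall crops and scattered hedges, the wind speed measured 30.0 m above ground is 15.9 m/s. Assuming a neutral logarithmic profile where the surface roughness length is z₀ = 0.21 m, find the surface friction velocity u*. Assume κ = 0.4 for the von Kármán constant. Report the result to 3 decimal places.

Log law: V(z) = (u*/κ) · ln(z/z₀) ⇒ u* = κ · V / ln(z/z₀)
u* = 0.4 × 15.9 / ln(30.0/0.21) = 0.4 × 15.9 / 4.9618
   = 6.3600 / 4.9618 = 1.2818 m/s

u* ≈ 1.282 m/s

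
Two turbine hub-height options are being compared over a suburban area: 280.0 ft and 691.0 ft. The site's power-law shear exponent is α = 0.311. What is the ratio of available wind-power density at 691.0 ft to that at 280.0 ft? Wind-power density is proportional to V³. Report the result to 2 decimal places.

2.32

Speed ratio: V_B/V_A = (z_B/z_A)^α = (691.0/280.0)^0.311 = (2.4679)^0.311 = 1.32438
Power-density ratio: P_B/P_A = (V_B/V_A)³ = (1.32438)³ = 2.32292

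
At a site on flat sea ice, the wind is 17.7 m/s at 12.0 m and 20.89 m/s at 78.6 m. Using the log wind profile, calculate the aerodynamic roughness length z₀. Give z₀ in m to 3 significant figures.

z₀ ≈ 0.000355 m

Log law: V(z) ∝ ln(z/z₀). With r = V₁/V₂ = 17.7/20.89 = 0.84730,
r · ln(z₂/z₀) = ln(z₁/z₀) ⇒ ln z₀ = (ln z₁ − r·ln z₂)/(1 − r)
ln z₀ = (2.48491 − 0.84730×4.36437) / 0.15270 = -7.9435
z₀ = exp(-7.9435) = 0.0003550 m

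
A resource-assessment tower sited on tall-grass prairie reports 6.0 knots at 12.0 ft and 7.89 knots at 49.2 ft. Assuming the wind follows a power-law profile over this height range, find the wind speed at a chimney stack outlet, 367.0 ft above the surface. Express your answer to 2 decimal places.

11.65 knots

First find α: α = ln(V₂/V₁)/ln(z₂/z₁) = ln(7.89/6.0)/ln(49.2/12.0) = 0.27384/1.41099 = 0.1941
Extrapolate from 49.2 ft to 367.0 ft: V₃ = 7.89 × (367.0/49.2)^0.1941 = 7.89 × 1.4770 = 11.6532 knots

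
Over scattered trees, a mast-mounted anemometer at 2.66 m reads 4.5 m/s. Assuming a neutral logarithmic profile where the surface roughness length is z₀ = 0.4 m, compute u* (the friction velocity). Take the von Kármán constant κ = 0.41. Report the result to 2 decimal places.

u* ≈ 0.97 m/s

Log law: V(z) = (u*/κ) · ln(z/z₀) ⇒ u* = κ · V / ln(z/z₀)
u* = 0.41 × 4.5 / ln(2.66/0.4) = 0.41 × 4.5 / 1.8946
   = 1.8450 / 1.8946 = 0.9738 m/s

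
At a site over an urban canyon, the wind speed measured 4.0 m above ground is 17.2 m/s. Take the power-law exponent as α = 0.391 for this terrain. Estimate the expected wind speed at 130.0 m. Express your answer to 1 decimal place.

Power-law profile: V₂ = V₁ · (z₂/z₁)^α
V₂ = 17.2 × (130.0/4.0)^0.391 = 17.2 × (32.5000)^0.391
    = 17.2 × 3.9007 = 67.0926 m/s

67.1 m/s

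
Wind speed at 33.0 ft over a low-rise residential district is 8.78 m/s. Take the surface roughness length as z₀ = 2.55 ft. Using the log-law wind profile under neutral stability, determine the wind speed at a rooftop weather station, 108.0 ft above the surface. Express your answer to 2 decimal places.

12.85 m/s

Log law: V(z) ∝ ln(z/z₀), so V₂/V₁ = ln(z₂/z₀) / ln(z₁/z₀).
ln(108.0/2.55) = 3.7460, ln(33.0/2.55) = 2.5604
V₂ = 8.78 × 3.7460/2.5604 = 8.78 × 1.4631 = 12.8457 m/s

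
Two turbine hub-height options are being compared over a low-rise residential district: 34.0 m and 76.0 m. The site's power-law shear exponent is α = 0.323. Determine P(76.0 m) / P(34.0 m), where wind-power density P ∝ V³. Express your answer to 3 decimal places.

2.180

Speed ratio: V_B/V_A = (z_B/z_A)^α = (76.0/34.0)^0.323 = (2.2353)^0.323 = 1.29669
Power-density ratio: P_B/P_A = (V_B/V_A)³ = (1.29669)³ = 2.18025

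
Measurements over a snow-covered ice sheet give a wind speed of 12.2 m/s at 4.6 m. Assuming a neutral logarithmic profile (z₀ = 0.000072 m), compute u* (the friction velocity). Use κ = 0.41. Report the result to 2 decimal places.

Log law: V(z) = (u*/κ) · ln(z/z₀) ⇒ u* = κ · V / ln(z/z₀)
u* = 0.41 × 12.2 / ln(4.6/0.000072) = 0.41 × 12.2 / 11.0649
   = 5.0020 / 11.0649 = 0.4521 m/s

u* ≈ 0.45 m/s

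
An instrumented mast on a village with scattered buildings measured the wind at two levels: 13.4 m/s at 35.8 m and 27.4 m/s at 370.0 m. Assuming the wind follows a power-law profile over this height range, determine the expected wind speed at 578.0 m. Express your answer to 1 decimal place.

31.4 m/s

First find α: α = ln(V₂/V₁)/ln(z₂/z₁) = ln(27.4/13.4)/ln(370.0/35.8) = 0.71529/2.33556 = 0.3063
Extrapolate from 370.0 m to 578.0 m: V₃ = 27.4 × (578.0/370.0)^0.3063 = 27.4 × 1.1464 = 31.4110 m/s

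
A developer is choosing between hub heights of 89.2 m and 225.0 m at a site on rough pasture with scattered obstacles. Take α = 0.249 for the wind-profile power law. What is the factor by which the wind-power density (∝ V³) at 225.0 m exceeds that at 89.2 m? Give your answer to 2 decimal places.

Speed ratio: V_B/V_A = (z_B/z_A)^α = (225.0/89.2)^0.249 = (2.5224)^0.249 = 1.25908
Power-density ratio: P_B/P_A = (V_B/V_A)³ = (1.25908)³ = 1.99599

2.00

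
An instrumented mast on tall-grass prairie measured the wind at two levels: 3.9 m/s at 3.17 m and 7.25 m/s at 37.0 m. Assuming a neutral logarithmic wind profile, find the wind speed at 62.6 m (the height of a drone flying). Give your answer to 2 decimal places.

7.97 m/s

Log law: V ∝ ln(z/z₀). From the pair, with r = V₁/V₂ = 0.53793,
ln z₀ = (ln z₁ − r·ln z₂)/(1 − r) = (1.1537 − 0.53793×3.6109)/0.46207 = -1.7069 → z₀ = 0.1814 m
V₃ = V₁ · ln(z₃/z₀)/ln(z₁/z₀) = 3.9 × 5.8436/2.8606 = 7.9669 m/s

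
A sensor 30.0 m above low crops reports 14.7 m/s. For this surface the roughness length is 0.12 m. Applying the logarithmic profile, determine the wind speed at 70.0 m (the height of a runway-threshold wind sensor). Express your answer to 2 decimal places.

16.96 m/s

Log law: V(z) ∝ ln(z/z₀), so V₂/V₁ = ln(z₂/z₀) / ln(z₁/z₀).
ln(70.0/0.12) = 6.3688, ln(30.0/0.12) = 5.5215
V₂ = 14.7 × 6.3688/5.5215 = 14.7 × 1.1535 = 16.9558 m/s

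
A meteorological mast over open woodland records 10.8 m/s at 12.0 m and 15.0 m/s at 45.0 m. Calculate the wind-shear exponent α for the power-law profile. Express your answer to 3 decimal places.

Power law: V₂/V₁ = (z₂/z₁)^α ⇒ α = ln(V₂/V₁) / ln(z₂/z₁)
α = ln(15.0/10.8) / ln(45.0/12.0) = ln(1.3889) / ln(3.7500)
  = 0.32850 / 1.32176 = 0.24854

α ≈ 0.249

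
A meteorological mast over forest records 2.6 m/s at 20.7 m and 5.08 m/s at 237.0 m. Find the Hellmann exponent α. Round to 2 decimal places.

α ≈ 0.27

Power law: V₂/V₁ = (z₂/z₁)^α ⇒ α = ln(V₂/V₁) / ln(z₂/z₁)
α = ln(5.08/2.6) / ln(237.0/20.7) = ln(1.9538) / ln(11.4493)
  = 0.66980 / 2.43793 = 0.27474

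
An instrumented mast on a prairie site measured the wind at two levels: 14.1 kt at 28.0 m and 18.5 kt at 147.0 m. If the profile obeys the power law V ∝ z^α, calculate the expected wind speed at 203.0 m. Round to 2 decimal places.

First find α: α = ln(V₂/V₁)/ln(z₂/z₁) = ln(18.5/14.1)/ln(147.0/28.0) = 0.27160/1.65823 = 0.1638
Extrapolate from 147.0 m to 203.0 m: V₃ = 18.5 × (203.0/147.0)^0.1638 = 18.5 × 1.0543 = 19.5043 kt

19.50 kt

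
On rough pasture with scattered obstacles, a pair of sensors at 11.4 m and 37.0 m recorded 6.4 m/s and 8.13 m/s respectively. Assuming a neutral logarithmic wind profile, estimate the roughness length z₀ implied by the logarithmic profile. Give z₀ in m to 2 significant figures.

Log law: V(z) ∝ ln(z/z₀). With r = V₁/V₂ = 6.4/8.13 = 0.78721,
r · ln(z₂/z₀) = ln(z₁/z₀) ⇒ ln z₀ = (ln z₁ − r·ln z₂)/(1 − r)
ln z₀ = (2.43361 − 0.78721×3.61092) / 0.21279 = -1.9217
z₀ = exp(-1.9217) = 0.1464 m

z₀ ≈ 0.15 m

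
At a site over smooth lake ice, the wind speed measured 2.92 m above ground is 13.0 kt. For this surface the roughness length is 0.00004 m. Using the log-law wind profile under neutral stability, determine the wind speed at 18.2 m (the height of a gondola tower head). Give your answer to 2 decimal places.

15.12 kt

Log law: V(z) ∝ ln(z/z₀), so V₂/V₁ = ln(z₂/z₀) / ln(z₁/z₀).
ln(18.2/0.00004) = 13.0281, ln(2.92/0.00004) = 11.1982
V₂ = 13.0 × 13.0281/11.1982 = 13.0 × 1.1634 = 15.1243 kt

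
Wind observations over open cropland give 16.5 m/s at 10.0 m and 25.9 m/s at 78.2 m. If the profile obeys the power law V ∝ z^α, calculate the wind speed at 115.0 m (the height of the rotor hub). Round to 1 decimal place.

28.2 m/s

First find α: α = ln(V₂/V₁)/ln(z₂/z₁) = ln(25.9/16.5)/ln(78.2/10.0) = 0.45088/2.05668 = 0.2192
Extrapolate from 78.2 m to 115.0 m: V₃ = 25.9 × (115.0/78.2)^0.2192 = 25.9 × 1.0882 = 28.1850 m/s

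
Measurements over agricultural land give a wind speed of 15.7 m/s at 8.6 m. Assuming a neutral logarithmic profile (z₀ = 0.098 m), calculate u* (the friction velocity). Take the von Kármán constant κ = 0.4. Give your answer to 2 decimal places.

Log law: V(z) = (u*/κ) · ln(z/z₀) ⇒ u* = κ · V / ln(z/z₀)
u* = 0.4 × 15.7 / ln(8.6/0.098) = 0.4 × 15.7 / 4.4746
   = 6.2800 / 4.4746 = 1.4035 m/s

u* ≈ 1.40 m/s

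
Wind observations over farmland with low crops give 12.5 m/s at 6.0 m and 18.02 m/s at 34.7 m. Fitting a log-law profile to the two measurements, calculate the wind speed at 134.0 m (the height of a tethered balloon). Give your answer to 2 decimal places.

22.27 m/s

Log law: V ∝ ln(z/z₀). From the pair, with r = V₁/V₂ = 0.69367,
ln z₀ = (ln z₁ − r·ln z₂)/(1 − r) = (1.7918 − 0.69367×3.5467)/0.30633 = -2.1824 → z₀ = 0.1128 m
V₃ = V₁ · ln(z₃/z₀)/ln(z₁/z₀) = 12.5 × 7.0802/3.9741 = 22.2697 m/s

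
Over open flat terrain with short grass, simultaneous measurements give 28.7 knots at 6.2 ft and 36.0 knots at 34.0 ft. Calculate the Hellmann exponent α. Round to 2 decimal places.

α ≈ 0.13

Power law: V₂/V₁ = (z₂/z₁)^α ⇒ α = ln(V₂/V₁) / ln(z₂/z₁)
α = ln(36.0/28.7) / ln(34.0/6.2) = ln(1.2544) / ln(5.4839)
  = 0.22662 / 1.70181 = 0.13317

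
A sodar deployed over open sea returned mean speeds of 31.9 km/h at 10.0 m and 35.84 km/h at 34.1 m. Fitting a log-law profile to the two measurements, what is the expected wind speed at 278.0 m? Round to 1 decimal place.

42.6 km/h

Log law: V ∝ ln(z/z₀). From the pair, with r = V₁/V₂ = 0.89007,
ln z₀ = (ln z₁ − r·ln z₂)/(1 − r) = (2.3026 − 0.89007×3.5293)/0.10993 = -7.6294 → z₀ = 0.0004859 m
V₃ = V₁ · ln(z₃/z₀)/ln(z₁/z₀) = 31.9 × 13.2570/9.9320 = 42.5795 km/h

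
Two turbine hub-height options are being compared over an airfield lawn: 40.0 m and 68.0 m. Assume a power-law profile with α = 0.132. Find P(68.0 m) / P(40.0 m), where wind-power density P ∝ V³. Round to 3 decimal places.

1.234

Speed ratio: V_B/V_A = (z_B/z_A)^α = (68.0/40.0)^0.132 = (1.7000)^0.132 = 1.07255
Power-density ratio: P_B/P_A = (V_B/V_A)³ = (1.07255)³ = 1.23384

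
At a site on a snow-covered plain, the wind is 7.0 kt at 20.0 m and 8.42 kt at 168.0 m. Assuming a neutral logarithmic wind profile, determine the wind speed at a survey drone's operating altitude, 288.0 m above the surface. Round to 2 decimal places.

8.78 kt

Log law: V ∝ ln(z/z₀). From the pair, with r = V₁/V₂ = 0.83135,
ln z₀ = (ln z₁ − r·ln z₂)/(1 − r) = (2.9957 − 0.83135×5.1240)/0.16865 = -7.4956 → z₀ = 0.0005556 m
V₃ = V₁ · ln(z₃/z₀)/ln(z₁/z₀) = 7.0 × 13.1585/10.4913 = 8.7796 kt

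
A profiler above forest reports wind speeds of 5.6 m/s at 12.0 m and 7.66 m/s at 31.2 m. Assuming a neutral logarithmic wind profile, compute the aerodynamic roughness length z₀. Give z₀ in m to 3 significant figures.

z₀ ≈ 0.894 m

Log law: V(z) ∝ ln(z/z₀). With r = V₁/V₂ = 5.6/7.66 = 0.73107,
r · ln(z₂/z₀) = ln(z₁/z₀) ⇒ ln z₀ = (ln z₁ − r·ln z₂)/(1 − r)
ln z₀ = (2.48491 − 0.73107×3.44042) / 0.26893 = -0.1126
z₀ = exp(-0.1126) = 0.8935 m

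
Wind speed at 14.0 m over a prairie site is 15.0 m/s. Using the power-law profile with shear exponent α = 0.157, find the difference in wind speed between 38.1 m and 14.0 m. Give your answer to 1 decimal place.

2.6 m/s

Power law: V₂ = V₁ · (z₂/z₁)^α = 15.0 × (2.7214)^0.157 = 17.5531 m/s
ΔV = 17.5531 − 15.0 = 2.5531 m/s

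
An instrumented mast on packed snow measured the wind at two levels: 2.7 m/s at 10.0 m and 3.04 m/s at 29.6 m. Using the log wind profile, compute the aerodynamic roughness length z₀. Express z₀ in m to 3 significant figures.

Log law: V(z) ∝ ln(z/z₀). With r = V₁/V₂ = 2.7/3.04 = 0.88816,
r · ln(z₂/z₀) = ln(z₁/z₀) ⇒ ln z₀ = (ln z₁ − r·ln z₂)/(1 − r)
ln z₀ = (2.30259 − 0.88816×3.38777) / 0.11184 = -6.3151
z₀ = exp(-6.3151) = 0.001809 m

z₀ ≈ 0.00181 m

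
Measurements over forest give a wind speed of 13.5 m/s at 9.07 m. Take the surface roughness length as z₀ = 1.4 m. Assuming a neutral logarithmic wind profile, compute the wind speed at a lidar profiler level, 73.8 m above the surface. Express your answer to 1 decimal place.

Log law: V(z) ∝ ln(z/z₀), so V₂/V₁ = ln(z₂/z₀) / ln(z₁/z₀).
ln(73.8/1.4) = 3.9649, ln(9.07/1.4) = 1.8685
V₂ = 13.5 × 3.9649/1.8685 = 13.5 × 2.1220 = 28.6465 m/s

28.6 m/s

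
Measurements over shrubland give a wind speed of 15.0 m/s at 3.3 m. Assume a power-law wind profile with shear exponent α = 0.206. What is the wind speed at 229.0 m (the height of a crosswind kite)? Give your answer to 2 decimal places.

Power-law profile: V₂ = V₁ · (z₂/z₁)^α
V₂ = 15.0 × (229.0/3.3)^0.206 = 15.0 × (69.3939)^0.206
    = 15.0 × 2.3950 = 35.9256 m/s

35.93 m/s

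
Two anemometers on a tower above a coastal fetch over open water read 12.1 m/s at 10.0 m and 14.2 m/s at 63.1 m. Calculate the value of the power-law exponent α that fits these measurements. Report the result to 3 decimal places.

Power law: V₂/V₁ = (z₂/z₁)^α ⇒ α = ln(V₂/V₁) / ln(z₂/z₁)
α = ln(14.2/12.1) / ln(63.1/10.0) = ln(1.1736) / ln(6.3100)
  = 0.16004 / 1.84214 = 0.08688

α ≈ 0.087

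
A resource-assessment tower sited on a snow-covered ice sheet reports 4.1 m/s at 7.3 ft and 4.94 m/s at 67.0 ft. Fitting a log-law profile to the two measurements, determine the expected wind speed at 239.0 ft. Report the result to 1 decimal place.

Log law: V ∝ ln(z/z₀). From the pair, with r = V₁/V₂ = 0.82996,
ln z₀ = (ln z₁ − r·ln z₂)/(1 − r) = (1.9879 − 0.82996×4.2047)/0.17004 = -8.8323 → z₀ = 0.0001459 ft
V₃ = V₁ · ln(z₃/z₀)/ln(z₁/z₀) = 4.1 × 14.3088/10.8202 = 5.4219 m/s

5.4 m/s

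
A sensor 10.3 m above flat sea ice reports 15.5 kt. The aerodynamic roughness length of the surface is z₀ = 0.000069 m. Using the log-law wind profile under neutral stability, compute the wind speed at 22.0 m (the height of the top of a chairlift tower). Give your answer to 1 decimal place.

Log law: V(z) ∝ ln(z/z₀), so V₂/V₁ = ln(z₂/z₀) / ln(z₁/z₀).
ln(22.0/0.000069) = 12.6724, ln(10.3/0.000069) = 11.9135
V₂ = 15.5 × 12.6724/11.9135 = 15.5 × 1.0637 = 16.4874 kt

16.5 kt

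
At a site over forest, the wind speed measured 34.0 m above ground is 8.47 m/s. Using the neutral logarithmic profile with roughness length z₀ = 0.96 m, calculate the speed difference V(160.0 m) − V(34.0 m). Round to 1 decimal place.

3.7 m/s

Log law: V₂ = V₁ · ln(z₂/z₀)/ln(z₁/z₀) = 8.47 × 5.1160/3.5672 = 12.1475 m/s
ΔV = 12.1475 − 8.47 = 3.6775 m/s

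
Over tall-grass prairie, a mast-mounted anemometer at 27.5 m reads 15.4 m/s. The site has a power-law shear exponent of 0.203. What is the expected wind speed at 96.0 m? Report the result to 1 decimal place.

Power-law profile: V₂ = V₁ · (z₂/z₁)^α
V₂ = 15.4 × (96.0/27.5)^0.203 = 15.4 × (3.4909)^0.203
    = 15.4 × 1.2889 = 19.8489 m/s

19.8 m/s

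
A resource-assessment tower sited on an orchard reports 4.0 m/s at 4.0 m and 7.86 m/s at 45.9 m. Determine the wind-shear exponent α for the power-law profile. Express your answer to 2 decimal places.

Power law: V₂/V₁ = (z₂/z₁)^α ⇒ α = ln(V₂/V₁) / ln(z₂/z₁)
α = ln(7.86/4.0) / ln(45.9/4.0) = ln(1.9650) / ln(11.4750)
  = 0.67549 / 2.44017 = 0.27682

α ≈ 0.28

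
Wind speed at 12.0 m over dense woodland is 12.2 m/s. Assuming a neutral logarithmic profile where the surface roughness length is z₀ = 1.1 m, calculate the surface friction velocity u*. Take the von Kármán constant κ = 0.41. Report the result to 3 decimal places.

u* ≈ 2.093 m/s

Log law: V(z) = (u*/κ) · ln(z/z₀) ⇒ u* = κ · V / ln(z/z₀)
u* = 0.41 × 12.2 / ln(12.0/1.1) = 0.41 × 12.2 / 2.3896
   = 5.0020 / 2.3896 = 2.0932 m/s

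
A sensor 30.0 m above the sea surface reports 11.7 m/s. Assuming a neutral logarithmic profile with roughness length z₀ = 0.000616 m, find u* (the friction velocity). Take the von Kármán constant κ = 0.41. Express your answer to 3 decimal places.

Log law: V(z) = (u*/κ) · ln(z/z₀) ⇒ u* = κ · V / ln(z/z₀)
u* = 0.41 × 11.7 / ln(30.0/0.000616) = 0.41 × 11.7 / 10.7935
   = 4.7970 / 10.7935 = 0.4444 m/s

u* ≈ 0.444 m/s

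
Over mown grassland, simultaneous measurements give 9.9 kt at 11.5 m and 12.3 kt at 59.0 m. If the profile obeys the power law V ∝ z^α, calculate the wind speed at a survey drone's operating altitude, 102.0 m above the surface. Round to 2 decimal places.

13.23 kt

First find α: α = ln(V₂/V₁)/ln(z₂/z₁) = ln(12.3/9.9)/ln(59.0/11.5) = 0.21706/1.63519 = 0.1327
Extrapolate from 59.0 m to 102.0 m: V₃ = 12.3 × (102.0/59.0)^0.1327 = 12.3 × 1.0754 = 13.2271 kt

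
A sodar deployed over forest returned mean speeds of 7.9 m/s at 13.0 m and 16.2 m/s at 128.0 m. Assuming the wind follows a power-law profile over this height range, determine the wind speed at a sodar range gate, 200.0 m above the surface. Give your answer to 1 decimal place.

18.6 m/s

First find α: α = ln(V₂/V₁)/ln(z₂/z₁) = ln(16.2/7.9)/ln(128.0/13.0) = 0.71815/2.28708 = 0.3140
Extrapolate from 128.0 m to 200.0 m: V₃ = 16.2 × (200.0/128.0)^0.3140 = 16.2 × 1.1504 = 18.6370 m/s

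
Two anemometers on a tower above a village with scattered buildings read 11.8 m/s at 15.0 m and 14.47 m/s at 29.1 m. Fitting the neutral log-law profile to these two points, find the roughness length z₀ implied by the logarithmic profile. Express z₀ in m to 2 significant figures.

z₀ ≈ 0.80 m

Log law: V(z) ∝ ln(z/z₀). With r = V₁/V₂ = 11.8/14.47 = 0.81548,
r · ln(z₂/z₀) = ln(z₁/z₀) ⇒ ln z₀ = (ln z₁ − r·ln z₂)/(1 − r)
ln z₀ = (2.70805 − 0.81548×3.37074) / 0.18452 = -0.2207
z₀ = exp(-0.2207) = 0.8020 m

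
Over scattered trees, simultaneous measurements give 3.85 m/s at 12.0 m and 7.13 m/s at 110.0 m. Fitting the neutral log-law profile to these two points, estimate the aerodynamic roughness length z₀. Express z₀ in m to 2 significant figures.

Log law: V(z) ∝ ln(z/z₀). With r = V₁/V₂ = 3.85/7.13 = 0.53997,
r · ln(z₂/z₀) = ln(z₁/z₀) ⇒ ln z₀ = (ln z₁ − r·ln z₂)/(1 − r)
ln z₀ = (2.48491 − 0.53997×4.70048) / 0.46003 = -0.1157
z₀ = exp(-0.1157) = 0.8908 m

z₀ ≈ 0.89 m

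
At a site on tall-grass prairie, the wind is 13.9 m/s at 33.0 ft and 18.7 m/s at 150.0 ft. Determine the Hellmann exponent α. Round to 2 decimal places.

Power law: V₂/V₁ = (z₂/z₁)^α ⇒ α = ln(V₂/V₁) / ln(z₂/z₁)
α = ln(18.7/13.9) / ln(150.0/33.0) = ln(1.3453) / ln(4.5455)
  = 0.29663 / 1.51413 = 0.19591

α ≈ 0.20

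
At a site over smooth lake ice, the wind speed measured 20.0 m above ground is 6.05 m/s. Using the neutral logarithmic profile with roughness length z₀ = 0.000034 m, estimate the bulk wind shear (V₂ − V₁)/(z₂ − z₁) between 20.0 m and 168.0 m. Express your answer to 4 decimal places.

Log law: V₂ = V₁ · ln(z₂/z₀)/ln(z₁/z₀) = 6.05 × 15.4131/13.2849 = 7.0192 m/s
ΔV/Δz = (7.0192 − 6.05)/(168.0 − 20.0) = 0.9692/148.0000 = 0.00655 m/s/m

0.0065 m/s/m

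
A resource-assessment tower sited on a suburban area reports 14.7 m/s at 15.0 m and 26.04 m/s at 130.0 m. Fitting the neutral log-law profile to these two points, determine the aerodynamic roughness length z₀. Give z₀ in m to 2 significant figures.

Log law: V(z) ∝ ln(z/z₀). With r = V₁/V₂ = 14.7/26.04 = 0.56452,
r · ln(z₂/z₀) = ln(z₁/z₀) ⇒ ln z₀ = (ln z₁ − r·ln z₂)/(1 − r)
ln z₀ = (2.70805 − 0.56452×4.86753) / 0.43548 = -0.0913
z₀ = exp(-0.0913) = 0.9128 m

z₀ ≈ 0.91 m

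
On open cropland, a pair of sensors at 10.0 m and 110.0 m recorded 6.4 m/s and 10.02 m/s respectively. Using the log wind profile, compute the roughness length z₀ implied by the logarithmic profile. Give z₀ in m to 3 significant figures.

z₀ ≈ 0.144 m

Log law: V(z) ∝ ln(z/z₀). With r = V₁/V₂ = 6.4/10.02 = 0.63872,
r · ln(z₂/z₀) = ln(z₁/z₀) ⇒ ln z₀ = (ln z₁ − r·ln z₂)/(1 − r)
ln z₀ = (2.30259 − 0.63872×4.70048) / 0.36128 = -1.9368
z₀ = exp(-1.9368) = 0.1442 m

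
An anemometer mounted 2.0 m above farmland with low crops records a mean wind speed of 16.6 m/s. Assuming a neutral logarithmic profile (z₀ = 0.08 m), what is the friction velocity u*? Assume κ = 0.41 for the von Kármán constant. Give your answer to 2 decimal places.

Log law: V(z) = (u*/κ) · ln(z/z₀) ⇒ u* = κ · V / ln(z/z₀)
u* = 0.41 × 16.6 / ln(2.0/0.08) = 0.41 × 16.6 / 3.2189
   = 6.8060 / 3.2189 = 2.1144 m/s

u* ≈ 2.11 m/s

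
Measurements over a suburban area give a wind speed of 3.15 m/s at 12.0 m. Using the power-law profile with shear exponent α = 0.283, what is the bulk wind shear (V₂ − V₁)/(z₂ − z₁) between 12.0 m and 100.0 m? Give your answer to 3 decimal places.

0.029 m/s/m

Power law: V₂ = V₁ · (z₂/z₁)^α = 3.15 × (8.3333)^0.283 = 5.7399 m/s
ΔV/Δz = (5.7399 − 3.15)/(100.0 − 12.0) = 2.5899/88.0000 = 0.02943 m/s/m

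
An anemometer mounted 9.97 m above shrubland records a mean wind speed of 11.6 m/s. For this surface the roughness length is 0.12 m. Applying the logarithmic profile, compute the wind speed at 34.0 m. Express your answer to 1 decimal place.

14.8 m/s

Log law: V(z) ∝ ln(z/z₀), so V₂/V₁ = ln(z₂/z₀) / ln(z₁/z₀).
ln(34.0/0.12) = 5.6466, ln(9.97/0.12) = 4.4198
V₂ = 11.6 × 5.6466/4.4198 = 11.6 × 1.2776 = 14.8197 m/s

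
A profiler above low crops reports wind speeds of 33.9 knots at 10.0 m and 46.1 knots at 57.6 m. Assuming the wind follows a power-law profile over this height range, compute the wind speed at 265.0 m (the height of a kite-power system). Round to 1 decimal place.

60.3 knots

First find α: α = ln(V₂/V₁)/ln(z₂/z₁) = ln(46.1/33.9)/ln(57.6/10.0) = 0.30740/1.75094 = 0.1756
Extrapolate from 57.6 m to 265.0 m: V₃ = 46.1 × (265.0/57.6)^0.1756 = 46.1 × 1.3073 = 60.2653 knots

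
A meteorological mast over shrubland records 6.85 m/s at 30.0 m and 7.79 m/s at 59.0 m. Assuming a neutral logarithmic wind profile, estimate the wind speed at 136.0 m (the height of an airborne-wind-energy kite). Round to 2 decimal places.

Log law: V ∝ ln(z/z₀). From the pair, with r = V₁/V₂ = 0.87933,
ln z₀ = (ln z₁ − r·ln z₂)/(1 − r) = (3.4012 − 0.87933×4.0775)/0.12067 = -1.5275 → z₀ = 0.2171 m
V₃ = V₁ · ln(z₃/z₀)/ln(z₁/z₀) = 6.85 × 6.4401/4.9286 = 8.9507 m/s

8.95 m/s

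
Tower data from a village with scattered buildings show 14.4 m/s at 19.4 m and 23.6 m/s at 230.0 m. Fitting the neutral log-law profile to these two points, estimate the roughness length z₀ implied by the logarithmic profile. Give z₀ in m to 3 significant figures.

Log law: V(z) ∝ ln(z/z₀). With r = V₁/V₂ = 14.4/23.6 = 0.61017,
r · ln(z₂/z₀) = ln(z₁/z₀) ⇒ ln z₀ = (ln z₁ − r·ln z₂)/(1 − r)
ln z₀ = (2.96527 − 0.61017×5.43808) / 0.38983 = -0.9052
z₀ = exp(-0.9052) = 0.4045 m

z₀ ≈ 0.404 m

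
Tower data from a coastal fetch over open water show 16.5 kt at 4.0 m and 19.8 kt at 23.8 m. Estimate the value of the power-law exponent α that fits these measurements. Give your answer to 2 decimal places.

Power law: V₂/V₁ = (z₂/z₁)^α ⇒ α = ln(V₂/V₁) / ln(z₂/z₁)
α = ln(19.8/16.5) / ln(23.8/4.0) = ln(1.2000) / ln(5.9500)
  = 0.18232 / 1.78339 = 0.10223

α ≈ 0.10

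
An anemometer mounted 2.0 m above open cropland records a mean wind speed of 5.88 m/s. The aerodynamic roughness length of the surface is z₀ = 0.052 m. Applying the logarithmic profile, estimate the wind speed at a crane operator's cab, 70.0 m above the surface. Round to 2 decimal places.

11.61 m/s

Log law: V(z) ∝ ln(z/z₀), so V₂/V₁ = ln(z₂/z₀) / ln(z₁/z₀).
ln(70.0/0.052) = 7.2050, ln(2.0/0.052) = 3.6497
V₂ = 5.88 × 7.2050/3.6497 = 5.88 × 1.9742 = 11.6081 m/s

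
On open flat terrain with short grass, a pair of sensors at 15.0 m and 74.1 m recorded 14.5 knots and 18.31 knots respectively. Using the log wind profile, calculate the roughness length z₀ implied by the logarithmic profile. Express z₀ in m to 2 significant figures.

z₀ ≈ 0.034 m

Log law: V(z) ∝ ln(z/z₀). With r = V₁/V₂ = 14.5/18.31 = 0.79192,
r · ln(z₂/z₀) = ln(z₁/z₀) ⇒ ln z₀ = (ln z₁ − r·ln z₂)/(1 − r)
ln z₀ = (2.70805 − 0.79192×4.30542) / 0.20808 = -3.3712
z₀ = exp(-3.3712) = 0.03435 m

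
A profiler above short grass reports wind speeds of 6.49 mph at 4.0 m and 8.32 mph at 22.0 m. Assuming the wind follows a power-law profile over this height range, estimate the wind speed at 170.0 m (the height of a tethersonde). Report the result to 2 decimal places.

11.21 mph

First find α: α = ln(V₂/V₁)/ln(z₂/z₁) = ln(8.32/6.49)/ln(22.0/4.0) = 0.24840/1.70475 = 0.1457
Extrapolate from 22.0 m to 170.0 m: V₃ = 8.32 × (170.0/22.0)^0.1457 = 8.32 × 1.3471 = 11.2077 mph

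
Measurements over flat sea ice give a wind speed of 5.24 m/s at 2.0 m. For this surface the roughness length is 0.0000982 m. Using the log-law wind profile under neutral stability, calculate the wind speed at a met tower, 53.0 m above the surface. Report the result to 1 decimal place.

7.0 m/s

Log law: V(z) ∝ ln(z/z₀), so V₂/V₁ = ln(z₂/z₀) / ln(z₁/z₀).
ln(53.0/0.0000982) = 13.1988, ln(2.0/0.0000982) = 9.9217
V₂ = 5.24 × 13.1988/9.9217 = 5.24 × 1.3303 = 6.9708 m/s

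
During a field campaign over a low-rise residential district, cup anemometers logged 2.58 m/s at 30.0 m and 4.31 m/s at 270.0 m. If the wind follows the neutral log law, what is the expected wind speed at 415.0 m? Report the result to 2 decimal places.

4.65 m/s

Log law: V ∝ ln(z/z₀). From the pair, with r = V₁/V₂ = 0.59861,
ln z₀ = (ln z₁ − r·ln z₂)/(1 − r) = (3.4012 − 0.59861×5.5984)/0.40139 = 0.1244 → z₀ = 1.132 m
V₃ = V₁ · ln(z₃/z₀)/ln(z₁/z₀) = 2.58 × 5.9039/3.2768 = 4.6485 m/s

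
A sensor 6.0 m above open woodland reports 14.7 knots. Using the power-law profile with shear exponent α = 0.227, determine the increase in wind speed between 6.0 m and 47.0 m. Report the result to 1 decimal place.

8.8 knots

Power law: V₂ = V₁ · (z₂/z₁)^α = 14.7 × (7.8333)^0.227 = 23.4554 knots
ΔV = 23.4554 − 14.7 = 8.7554 knots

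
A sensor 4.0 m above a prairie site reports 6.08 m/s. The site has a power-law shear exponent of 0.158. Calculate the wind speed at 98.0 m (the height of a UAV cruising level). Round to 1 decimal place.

10.1 m/s

Power-law profile: V₂ = V₁ · (z₂/z₁)^α
V₂ = 6.08 × (98.0/4.0)^0.158 = 6.08 × (24.5000)^0.158
    = 6.08 × 1.6576 = 10.0784 m/s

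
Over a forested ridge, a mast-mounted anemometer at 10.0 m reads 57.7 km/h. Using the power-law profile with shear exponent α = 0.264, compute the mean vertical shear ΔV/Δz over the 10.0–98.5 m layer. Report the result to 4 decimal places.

0.5406 km/h/m

Power law: V₂ = V₁ · (z₂/z₁)^α = 57.7 × (9.8500)^0.264 = 105.5463 km/h
ΔV/Δz = (105.5463 − 57.7)/(98.5 − 10.0) = 47.8463/88.5000 = 0.54064 km/h/m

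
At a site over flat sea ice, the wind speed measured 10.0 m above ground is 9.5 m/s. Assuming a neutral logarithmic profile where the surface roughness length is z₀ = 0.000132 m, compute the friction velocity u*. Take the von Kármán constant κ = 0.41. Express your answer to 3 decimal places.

Log law: V(z) = (u*/κ) · ln(z/z₀) ⇒ u* = κ · V / ln(z/z₀)
u* = 0.41 × 9.5 / ln(10.0/0.000132) = 0.41 × 9.5 / 11.2353
   = 3.8950 / 11.2353 = 0.3467 m/s

u* ≈ 0.347 m/s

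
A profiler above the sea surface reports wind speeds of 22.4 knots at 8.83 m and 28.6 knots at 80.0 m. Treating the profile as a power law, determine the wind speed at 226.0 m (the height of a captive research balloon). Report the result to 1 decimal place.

32.1 knots

First find α: α = ln(V₂/V₁)/ln(z₂/z₁) = ln(28.6/22.4)/ln(80.0/8.83) = 0.24435/2.20387 = 0.1109
Extrapolate from 80.0 m to 226.0 m: V₃ = 28.6 × (226.0/80.0)^0.1109 = 28.6 × 1.1220 = 32.0901 knots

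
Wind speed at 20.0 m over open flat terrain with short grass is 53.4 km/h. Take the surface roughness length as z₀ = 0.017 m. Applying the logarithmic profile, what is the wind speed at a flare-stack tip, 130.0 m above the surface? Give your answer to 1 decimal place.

Log law: V(z) ∝ ln(z/z₀), so V₂/V₁ = ln(z₂/z₀) / ln(z₁/z₀).
ln(130.0/0.017) = 8.9421, ln(20.0/0.017) = 7.0703
V₂ = 53.4 × 8.9421/7.0703 = 53.4 × 1.2647 = 67.5373 km/h

67.5 km/h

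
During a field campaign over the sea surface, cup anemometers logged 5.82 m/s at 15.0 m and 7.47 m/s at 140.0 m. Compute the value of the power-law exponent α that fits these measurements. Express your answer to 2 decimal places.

Power law: V₂/V₁ = (z₂/z₁)^α ⇒ α = ln(V₂/V₁) / ln(z₂/z₁)
α = ln(7.47/5.82) / ln(140.0/15.0) = ln(1.2835) / ln(9.3333)
  = 0.24959 / 2.23359 = 0.11175

α ≈ 0.11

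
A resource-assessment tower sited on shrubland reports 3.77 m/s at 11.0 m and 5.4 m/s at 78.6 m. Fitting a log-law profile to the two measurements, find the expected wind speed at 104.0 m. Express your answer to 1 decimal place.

5.6 m/s

Log law: V ∝ ln(z/z₀). From the pair, with r = V₁/V₂ = 0.69815,
ln z₀ = (ln z₁ − r·ln z₂)/(1 − r) = (2.3979 − 0.69815×4.3644)/0.30185 = -2.1503 → z₀ = 0.1164 m
V₃ = V₁ · ln(z₃/z₀)/ln(z₁/z₀) = 3.77 × 6.7947/4.5482 = 5.6321 m/s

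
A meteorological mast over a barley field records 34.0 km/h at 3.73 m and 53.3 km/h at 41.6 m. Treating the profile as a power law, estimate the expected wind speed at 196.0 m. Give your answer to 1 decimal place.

First find α: α = ln(V₂/V₁)/ln(z₂/z₁) = ln(53.3/34.0)/ln(41.6/3.73) = 0.44958/2.41169 = 0.1864
Extrapolate from 41.6 m to 196.0 m: V₃ = 53.3 × (196.0/41.6)^0.1864 = 53.3 × 1.3350 = 71.1566 km/h

71.2 km/h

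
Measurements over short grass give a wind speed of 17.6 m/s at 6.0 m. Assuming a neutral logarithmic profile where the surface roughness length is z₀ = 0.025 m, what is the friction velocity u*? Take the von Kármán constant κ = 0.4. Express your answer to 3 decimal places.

u* ≈ 1.285 m/s

Log law: V(z) = (u*/κ) · ln(z/z₀) ⇒ u* = κ · V / ln(z/z₀)
u* = 0.4 × 17.6 / ln(6.0/0.025) = 0.4 × 17.6 / 5.4806
   = 7.0400 / 5.4806 = 1.2845 m/s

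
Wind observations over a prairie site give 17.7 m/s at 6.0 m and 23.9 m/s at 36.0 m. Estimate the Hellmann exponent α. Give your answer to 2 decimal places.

Power law: V₂/V₁ = (z₂/z₁)^α ⇒ α = ln(V₂/V₁) / ln(z₂/z₁)
α = ln(23.9/17.7) / ln(36.0/6.0) = ln(1.3503) / ln(6.0000)
  = 0.30031 / 1.79176 = 0.16761

α ≈ 0.17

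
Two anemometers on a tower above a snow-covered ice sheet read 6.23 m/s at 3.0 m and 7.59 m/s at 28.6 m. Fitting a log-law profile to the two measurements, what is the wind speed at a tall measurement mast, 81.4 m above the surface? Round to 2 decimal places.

Log law: V ∝ ln(z/z₀). From the pair, with r = V₁/V₂ = 0.82082,
ln z₀ = (ln z₁ − r·ln z₂)/(1 − r) = (1.0986 − 0.82082×3.3534)/0.17918 = -9.2303 → z₀ = 0.00009802 m
V₃ = V₁ · ln(z₃/z₀)/ln(z₁/z₀) = 6.23 × 13.6297/10.3289 = 8.2209 m/s

8.22 m/s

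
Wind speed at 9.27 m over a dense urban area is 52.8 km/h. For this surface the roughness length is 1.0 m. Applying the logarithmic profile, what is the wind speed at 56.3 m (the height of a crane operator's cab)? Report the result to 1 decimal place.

95.6 km/h

Log law: V(z) ∝ ln(z/z₀), so V₂/V₁ = ln(z₂/z₀) / ln(z₁/z₀).
ln(56.3/1.0) = 4.0307, ln(9.27/1.0) = 2.2268
V₂ = 52.8 × 4.0307/2.2268 = 52.8 × 1.8101 = 95.5731 km/h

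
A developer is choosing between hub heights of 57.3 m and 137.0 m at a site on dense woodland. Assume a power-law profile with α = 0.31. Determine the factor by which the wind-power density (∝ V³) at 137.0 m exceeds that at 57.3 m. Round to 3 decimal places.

2.249

Speed ratio: V_B/V_A = (z_B/z_A)^α = (137.0/57.3)^0.31 = (2.3909)^0.31 = 1.31025
Power-density ratio: P_B/P_A = (V_B/V_A)³ = (1.31025)³ = 2.24940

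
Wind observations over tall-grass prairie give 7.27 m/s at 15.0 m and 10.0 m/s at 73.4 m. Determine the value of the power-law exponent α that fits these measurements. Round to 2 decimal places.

Power law: V₂/V₁ = (z₂/z₁)^α ⇒ α = ln(V₂/V₁) / ln(z₂/z₁)
α = ln(10.0/7.27) / ln(73.4/15.0) = ln(1.3755) / ln(4.8933)
  = 0.31883 / 1.58787 = 0.20079

α ≈ 0.20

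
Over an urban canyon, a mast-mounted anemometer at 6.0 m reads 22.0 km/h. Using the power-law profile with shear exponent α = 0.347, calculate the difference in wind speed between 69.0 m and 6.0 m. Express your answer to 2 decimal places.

29.34 km/h

Power law: V₂ = V₁ · (z₂/z₁)^α = 22.0 × (11.5000)^0.347 = 51.3434 km/h
ΔV = 51.3434 − 22.0 = 29.3434 km/h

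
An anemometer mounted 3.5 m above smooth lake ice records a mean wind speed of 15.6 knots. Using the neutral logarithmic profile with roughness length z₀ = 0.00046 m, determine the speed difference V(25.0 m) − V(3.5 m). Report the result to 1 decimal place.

Log law: V₂ = V₁ · ln(z₂/z₀)/ln(z₁/z₀) = 15.6 × 10.9032/8.9370 = 19.0319 knots
ΔV = 19.0319 − 15.6 = 3.4319 knots

3.4 knots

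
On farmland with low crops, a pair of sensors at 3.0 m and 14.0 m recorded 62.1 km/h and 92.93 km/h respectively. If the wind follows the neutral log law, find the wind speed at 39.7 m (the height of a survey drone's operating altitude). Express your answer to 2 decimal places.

Log law: V ∝ ln(z/z₀). From the pair, with r = V₁/V₂ = 0.66824,
ln z₀ = (ln z₁ − r·ln z₂)/(1 − r) = (1.0986 − 0.66824×2.6391)/0.33176 = -2.0043 → z₀ = 0.1348 m
V₃ = V₁ · ln(z₃/z₀)/ln(z₁/z₀) = 62.1 × 5.6856/3.1029 = 113.7902 km/h

113.79 km/h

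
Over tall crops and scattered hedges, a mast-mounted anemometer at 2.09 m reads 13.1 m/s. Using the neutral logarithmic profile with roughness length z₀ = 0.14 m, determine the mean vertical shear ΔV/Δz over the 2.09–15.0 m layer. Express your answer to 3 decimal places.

Log law: V₂ = V₁ · ln(z₂/z₀)/ln(z₁/z₀) = 13.1 × 4.6742/2.7033 = 22.6509 m/s
ΔV/Δz = (22.6509 − 13.1)/(15.0 − 2.09) = 9.5509/12.9100 = 0.73980 m/s/m

0.740 m/s/m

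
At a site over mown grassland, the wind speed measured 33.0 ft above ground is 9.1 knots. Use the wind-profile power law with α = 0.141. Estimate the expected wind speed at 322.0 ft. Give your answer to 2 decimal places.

Power-law profile: V₂ = V₁ · (z₂/z₁)^α
V₂ = 9.1 × (322.0/33.0)^0.141 = 9.1 × (9.7576)^0.141
    = 9.1 × 1.3788 = 12.5470 knots

12.55 knots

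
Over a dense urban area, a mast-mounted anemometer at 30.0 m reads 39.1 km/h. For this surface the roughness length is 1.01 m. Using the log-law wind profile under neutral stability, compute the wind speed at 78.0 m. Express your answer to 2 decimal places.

Log law: V(z) ∝ ln(z/z₀), so V₂/V₁ = ln(z₂/z₀) / ln(z₁/z₀).
ln(78.0/1.01) = 4.3468, ln(30.0/1.01) = 3.3912
V₂ = 39.1 × 4.3468/3.3912 = 39.1 × 1.2818 = 50.1167 km/h

50.12 km/h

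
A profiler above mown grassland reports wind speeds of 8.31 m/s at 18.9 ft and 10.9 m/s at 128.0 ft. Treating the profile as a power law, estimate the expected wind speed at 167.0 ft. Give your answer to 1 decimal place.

11.3 m/s

First find α: α = ln(V₂/V₁)/ln(z₂/z₁) = ln(10.9/8.31)/ln(128.0/18.9) = 0.27130/1.91287 = 0.1418
Extrapolate from 128.0 ft to 167.0 ft: V₃ = 10.9 × (167.0/128.0)^0.1418 = 10.9 × 1.0384 = 11.3190 m/s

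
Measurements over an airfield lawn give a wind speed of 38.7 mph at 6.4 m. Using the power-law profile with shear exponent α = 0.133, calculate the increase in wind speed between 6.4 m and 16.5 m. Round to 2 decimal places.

Power law: V₂ = V₁ · (z₂/z₁)^α = 38.7 × (2.5781)^0.133 = 43.8949 mph
ΔV = 43.8949 − 38.7 = 5.1949 mph

5.19 mph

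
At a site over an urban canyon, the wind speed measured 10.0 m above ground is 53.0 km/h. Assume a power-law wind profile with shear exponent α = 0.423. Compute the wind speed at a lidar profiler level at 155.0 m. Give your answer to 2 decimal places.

Power-law profile: V₂ = V₁ · (z₂/z₁)^α
V₂ = 53.0 × (155.0/10.0)^0.423 = 53.0 × (15.5000)^0.423
    = 53.0 × 3.1879 = 168.9609 km/h

168.96 km/h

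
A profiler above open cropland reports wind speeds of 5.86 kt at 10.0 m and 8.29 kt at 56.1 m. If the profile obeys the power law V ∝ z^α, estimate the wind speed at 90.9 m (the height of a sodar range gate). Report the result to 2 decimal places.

9.14 kt

First find α: α = ln(V₂/V₁)/ln(z₂/z₁) = ln(8.29/5.86)/ln(56.1/10.0) = 0.34690/1.72455 = 0.2012
Extrapolate from 56.1 m to 90.9 m: V₃ = 8.29 × (90.9/56.1)^0.2012 = 8.29 × 1.1020 = 9.1352 kt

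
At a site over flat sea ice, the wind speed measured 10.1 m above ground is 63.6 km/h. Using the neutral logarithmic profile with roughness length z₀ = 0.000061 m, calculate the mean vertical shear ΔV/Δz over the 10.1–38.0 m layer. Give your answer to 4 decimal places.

Log law: V₂ = V₁ · ln(z₂/z₀)/ln(z₁/z₀) = 63.6 × 13.3422/12.0172 = 70.6127 km/h
ΔV/Δz = (70.6127 − 63.6)/(38.0 − 10.1) = 7.0127/27.9000 = 0.25135 km/h/m

0.2514 km/h/m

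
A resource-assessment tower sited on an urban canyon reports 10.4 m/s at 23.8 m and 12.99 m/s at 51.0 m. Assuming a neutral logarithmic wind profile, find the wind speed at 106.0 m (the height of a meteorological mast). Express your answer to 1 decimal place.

Log law: V ∝ ln(z/z₀). From the pair, with r = V₁/V₂ = 0.80062,
ln z₀ = (ln z₁ − r·ln z₂)/(1 − r) = (3.1697 − 0.80062×3.9318)/0.19938 = 0.1094 → z₀ = 1.116 m
V₃ = V₁ · ln(z₃/z₀)/ln(z₁/z₀) = 10.4 × 4.5541/3.0603 = 15.4763 m/s

15.5 m/s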